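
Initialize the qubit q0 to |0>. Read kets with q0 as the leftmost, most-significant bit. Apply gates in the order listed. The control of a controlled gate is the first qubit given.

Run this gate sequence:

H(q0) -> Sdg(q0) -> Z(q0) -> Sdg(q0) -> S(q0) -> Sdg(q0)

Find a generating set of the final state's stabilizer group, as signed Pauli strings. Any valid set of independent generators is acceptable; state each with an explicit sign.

The stabilizer group can be generated by +X, among other valid generating sets.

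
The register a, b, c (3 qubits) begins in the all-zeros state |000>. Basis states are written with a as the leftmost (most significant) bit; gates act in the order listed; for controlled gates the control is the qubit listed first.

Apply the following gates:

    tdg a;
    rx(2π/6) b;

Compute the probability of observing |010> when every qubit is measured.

Outcome |010> occurs with probability 1/4.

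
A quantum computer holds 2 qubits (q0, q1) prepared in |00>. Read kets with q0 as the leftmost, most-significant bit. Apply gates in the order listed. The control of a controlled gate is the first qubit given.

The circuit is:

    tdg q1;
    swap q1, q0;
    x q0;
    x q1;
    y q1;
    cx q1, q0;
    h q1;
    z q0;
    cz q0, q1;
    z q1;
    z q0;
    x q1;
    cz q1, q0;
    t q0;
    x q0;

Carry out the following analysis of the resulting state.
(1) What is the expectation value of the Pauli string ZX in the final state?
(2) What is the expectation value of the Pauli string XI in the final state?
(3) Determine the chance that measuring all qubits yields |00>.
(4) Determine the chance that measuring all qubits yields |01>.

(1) The expectation value of ZX is -1.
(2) The expectation value of XI is 0.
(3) A full measurement returns |00> with probability 1/2.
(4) Outcome |01> occurs with probability 1/2.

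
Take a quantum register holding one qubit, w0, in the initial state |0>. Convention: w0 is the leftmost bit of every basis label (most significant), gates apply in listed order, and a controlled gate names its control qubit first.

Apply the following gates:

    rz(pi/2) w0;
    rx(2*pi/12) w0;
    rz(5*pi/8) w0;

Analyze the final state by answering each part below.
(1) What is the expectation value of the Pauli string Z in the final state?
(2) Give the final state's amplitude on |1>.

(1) The observable Z averages to sqrt(3)/2.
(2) |1> carries amplitude (-sqrt(6) + sqrt(2))*exp(9*I*pi/16)/4 in the final state.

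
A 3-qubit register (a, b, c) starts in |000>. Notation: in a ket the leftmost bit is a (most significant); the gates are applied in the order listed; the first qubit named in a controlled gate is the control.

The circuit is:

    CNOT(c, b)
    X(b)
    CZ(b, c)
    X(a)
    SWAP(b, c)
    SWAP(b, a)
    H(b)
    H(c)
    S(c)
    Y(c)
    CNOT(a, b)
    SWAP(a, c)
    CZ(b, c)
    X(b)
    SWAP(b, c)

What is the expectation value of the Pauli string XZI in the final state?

The observable XZI averages to 0.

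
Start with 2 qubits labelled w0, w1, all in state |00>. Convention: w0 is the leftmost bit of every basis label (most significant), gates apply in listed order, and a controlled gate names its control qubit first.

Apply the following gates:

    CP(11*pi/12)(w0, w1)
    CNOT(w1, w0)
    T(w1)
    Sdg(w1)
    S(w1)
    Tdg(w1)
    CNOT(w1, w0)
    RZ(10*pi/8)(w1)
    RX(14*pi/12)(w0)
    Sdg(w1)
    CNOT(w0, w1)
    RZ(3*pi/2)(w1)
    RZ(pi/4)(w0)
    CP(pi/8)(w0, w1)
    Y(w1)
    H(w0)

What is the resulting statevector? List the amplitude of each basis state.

The resulting statevector has amplitude (-sqrt(3) - 1)*exp(3*I*pi/8)/4 on |00>, -1/4 + sqrt(3)/4 on |01>, exp(3*I*pi/8)/4 + sqrt(3)*exp(3*I*pi/8)/4 on |10>, -1/4 + sqrt(3)/4 on |11>. Key observation: gates 2-7 undo each other exactly, leaving only the rest of the circuit to track.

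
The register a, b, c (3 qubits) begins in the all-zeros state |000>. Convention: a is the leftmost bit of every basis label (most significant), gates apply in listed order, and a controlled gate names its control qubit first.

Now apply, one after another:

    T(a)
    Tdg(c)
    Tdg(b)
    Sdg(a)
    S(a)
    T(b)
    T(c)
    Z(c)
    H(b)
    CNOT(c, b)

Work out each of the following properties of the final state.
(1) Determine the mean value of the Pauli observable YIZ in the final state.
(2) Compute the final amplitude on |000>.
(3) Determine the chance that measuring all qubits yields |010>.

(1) In the final state, YIZ has expectation 0. Key observation: the block from step 2 through step 7 cancels to the identity and can be dropped.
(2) The amplitude on |000> is sqrt(2)/2.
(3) The probability of measuring |010> is 1/2.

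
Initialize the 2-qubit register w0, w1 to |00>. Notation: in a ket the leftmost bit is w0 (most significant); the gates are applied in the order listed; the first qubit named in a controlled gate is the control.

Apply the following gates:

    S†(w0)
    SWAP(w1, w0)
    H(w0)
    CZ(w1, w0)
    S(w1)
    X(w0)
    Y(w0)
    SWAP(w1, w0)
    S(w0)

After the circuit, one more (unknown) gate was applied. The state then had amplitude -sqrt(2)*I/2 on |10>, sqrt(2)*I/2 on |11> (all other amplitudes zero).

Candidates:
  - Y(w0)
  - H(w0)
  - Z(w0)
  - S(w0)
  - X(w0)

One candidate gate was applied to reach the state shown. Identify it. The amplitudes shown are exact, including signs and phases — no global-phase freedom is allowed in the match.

The applied gate was X(w0).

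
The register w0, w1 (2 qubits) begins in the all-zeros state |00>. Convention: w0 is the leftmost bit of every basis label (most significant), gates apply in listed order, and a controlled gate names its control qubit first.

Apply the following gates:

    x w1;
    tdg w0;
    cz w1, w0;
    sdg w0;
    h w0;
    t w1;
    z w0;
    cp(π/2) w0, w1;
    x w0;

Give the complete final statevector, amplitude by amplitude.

The resulting statevector has amplitude 0 on |00>, -sqrt(2)*exp(3*I*pi/4)/2 on |01>, 0 on |10>, sqrt(2)*exp(I*pi/4)/2 on |11>.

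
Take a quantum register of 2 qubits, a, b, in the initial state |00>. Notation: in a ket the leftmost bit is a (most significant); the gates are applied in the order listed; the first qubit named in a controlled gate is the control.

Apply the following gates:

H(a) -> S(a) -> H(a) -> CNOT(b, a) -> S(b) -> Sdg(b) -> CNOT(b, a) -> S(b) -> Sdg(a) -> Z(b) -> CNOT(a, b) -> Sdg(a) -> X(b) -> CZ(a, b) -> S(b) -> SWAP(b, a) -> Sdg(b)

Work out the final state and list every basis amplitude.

After the circuit, the state carries amplitude 0 on |00>, 1/2 + I/2 on |01>, -1/2 + I/2 on |10>, 0 on |11>. Key observation: gates 4-7 undo each other exactly, leaving only the rest of the circuit to track.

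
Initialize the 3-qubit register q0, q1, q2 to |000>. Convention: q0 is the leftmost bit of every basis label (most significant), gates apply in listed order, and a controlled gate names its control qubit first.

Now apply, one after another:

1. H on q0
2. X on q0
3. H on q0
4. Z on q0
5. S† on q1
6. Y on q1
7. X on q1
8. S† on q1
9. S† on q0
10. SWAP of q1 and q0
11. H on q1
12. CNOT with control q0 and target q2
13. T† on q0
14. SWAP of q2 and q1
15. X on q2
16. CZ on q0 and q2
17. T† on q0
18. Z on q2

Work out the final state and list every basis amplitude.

After the circuit, the state carries amplitude sqrt(2)*I/2 on |000>, -sqrt(2)*I/2 on |001>, and 0 on every other basis state. Key observation: steps 1-4 multiply out to the identity, so the circuit reduces to the remaining gates.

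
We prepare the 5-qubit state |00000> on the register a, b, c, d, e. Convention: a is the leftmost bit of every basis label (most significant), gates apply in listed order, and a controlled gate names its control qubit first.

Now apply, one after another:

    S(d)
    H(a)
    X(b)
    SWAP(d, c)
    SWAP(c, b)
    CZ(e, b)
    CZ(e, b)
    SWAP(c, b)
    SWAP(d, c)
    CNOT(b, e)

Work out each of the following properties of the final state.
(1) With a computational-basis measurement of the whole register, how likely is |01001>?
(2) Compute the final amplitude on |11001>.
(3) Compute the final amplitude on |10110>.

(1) A full measurement returns |01001> with probability 1/2. Key observation: the block from step 4 through step 9 cancels to the identity and can be dropped.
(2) The amplitude on |11001> is sqrt(2)/2.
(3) |10110> carries amplitude 0 in the final state.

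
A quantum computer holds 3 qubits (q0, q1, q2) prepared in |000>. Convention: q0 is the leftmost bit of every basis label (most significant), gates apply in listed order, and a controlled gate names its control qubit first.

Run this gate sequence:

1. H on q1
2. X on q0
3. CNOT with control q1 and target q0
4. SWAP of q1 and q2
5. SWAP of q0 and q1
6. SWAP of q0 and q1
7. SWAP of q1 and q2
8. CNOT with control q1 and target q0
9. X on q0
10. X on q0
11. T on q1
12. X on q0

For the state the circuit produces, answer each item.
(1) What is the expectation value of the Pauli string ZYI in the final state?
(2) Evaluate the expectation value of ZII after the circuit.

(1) In the final state, ZYI has expectation sqrt(2)/2. Key observation: steps 2-9 multiply out to the identity, so the circuit reduces to the remaining gates.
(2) The observable ZII averages to 1.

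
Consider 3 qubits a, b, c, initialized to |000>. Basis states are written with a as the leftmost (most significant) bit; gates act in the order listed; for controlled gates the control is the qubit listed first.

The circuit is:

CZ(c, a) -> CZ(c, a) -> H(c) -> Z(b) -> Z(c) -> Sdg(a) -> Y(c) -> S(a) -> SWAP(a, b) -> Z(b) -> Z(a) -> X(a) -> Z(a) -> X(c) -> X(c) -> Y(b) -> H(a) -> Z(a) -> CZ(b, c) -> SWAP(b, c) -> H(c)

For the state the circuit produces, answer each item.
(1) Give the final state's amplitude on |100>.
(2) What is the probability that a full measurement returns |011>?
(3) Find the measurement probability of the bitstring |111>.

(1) |100> carries amplitude sqrt(2)/4 in the final state. Key observation: steps 14-15 multiply out to the identity, so the circuit reduces to the remaining gates.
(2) Outcome |011> occurs with probability 1/8.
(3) The probability of measuring |111> is 1/8.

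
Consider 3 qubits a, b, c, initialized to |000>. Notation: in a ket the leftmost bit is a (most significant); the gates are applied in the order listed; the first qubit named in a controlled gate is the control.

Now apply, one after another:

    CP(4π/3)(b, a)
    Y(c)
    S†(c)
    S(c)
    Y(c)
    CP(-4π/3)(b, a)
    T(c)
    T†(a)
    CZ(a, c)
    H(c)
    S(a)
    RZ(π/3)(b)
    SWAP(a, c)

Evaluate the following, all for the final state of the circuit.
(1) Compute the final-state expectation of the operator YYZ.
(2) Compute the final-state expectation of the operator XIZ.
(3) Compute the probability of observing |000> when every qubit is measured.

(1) The observable YYZ averages to 0. Key observation: gates 1-6 undo each other exactly, leaving only the rest of the circuit to track.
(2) The expectation value of XIZ is 1.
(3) The probability of measuring |000> is 1/2.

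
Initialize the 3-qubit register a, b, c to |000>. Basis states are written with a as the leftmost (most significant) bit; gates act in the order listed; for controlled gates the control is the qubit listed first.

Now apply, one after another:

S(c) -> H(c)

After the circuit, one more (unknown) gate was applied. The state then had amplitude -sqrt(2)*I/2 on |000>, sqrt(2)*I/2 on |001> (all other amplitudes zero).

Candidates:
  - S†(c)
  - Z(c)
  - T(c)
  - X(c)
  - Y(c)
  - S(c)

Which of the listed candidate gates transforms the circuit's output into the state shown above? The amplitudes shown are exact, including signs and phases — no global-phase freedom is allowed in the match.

The applied gate was Y(c).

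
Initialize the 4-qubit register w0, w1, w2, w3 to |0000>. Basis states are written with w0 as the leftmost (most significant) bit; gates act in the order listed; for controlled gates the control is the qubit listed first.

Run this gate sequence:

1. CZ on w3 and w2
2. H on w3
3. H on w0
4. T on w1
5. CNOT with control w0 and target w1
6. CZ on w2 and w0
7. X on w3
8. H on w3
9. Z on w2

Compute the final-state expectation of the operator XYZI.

The observable XYZI averages to 0.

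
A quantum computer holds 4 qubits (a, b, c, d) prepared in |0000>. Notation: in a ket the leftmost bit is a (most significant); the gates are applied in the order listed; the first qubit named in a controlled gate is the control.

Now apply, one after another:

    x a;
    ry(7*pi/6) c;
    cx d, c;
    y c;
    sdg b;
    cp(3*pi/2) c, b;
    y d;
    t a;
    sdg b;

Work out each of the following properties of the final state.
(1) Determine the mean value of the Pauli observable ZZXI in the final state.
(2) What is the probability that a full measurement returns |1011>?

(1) In the final state, ZZXI has expectation -1/2.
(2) The probability of measuring |1011> is 1/2 - sqrt(3)/4.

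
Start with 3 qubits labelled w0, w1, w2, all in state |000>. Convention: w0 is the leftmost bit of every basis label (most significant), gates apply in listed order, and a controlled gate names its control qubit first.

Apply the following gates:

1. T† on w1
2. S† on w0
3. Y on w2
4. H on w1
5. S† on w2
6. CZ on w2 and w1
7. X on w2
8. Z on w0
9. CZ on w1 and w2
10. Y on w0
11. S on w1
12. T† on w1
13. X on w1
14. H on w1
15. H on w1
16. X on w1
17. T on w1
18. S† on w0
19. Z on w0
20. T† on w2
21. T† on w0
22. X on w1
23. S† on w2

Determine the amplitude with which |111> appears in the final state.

|111> carries amplitude 0 in the final state. Key observation: gates 12-17 undo each other exactly, leaving only the rest of the circuit to track.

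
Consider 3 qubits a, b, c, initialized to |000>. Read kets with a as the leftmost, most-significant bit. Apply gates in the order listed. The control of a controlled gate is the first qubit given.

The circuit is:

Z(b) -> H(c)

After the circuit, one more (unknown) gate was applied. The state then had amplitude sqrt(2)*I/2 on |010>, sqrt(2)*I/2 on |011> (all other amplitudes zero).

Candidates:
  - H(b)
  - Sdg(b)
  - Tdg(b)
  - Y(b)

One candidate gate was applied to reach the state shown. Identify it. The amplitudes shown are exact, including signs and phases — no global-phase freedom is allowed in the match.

The unique candidate consistent with the amplitudes is Y(b).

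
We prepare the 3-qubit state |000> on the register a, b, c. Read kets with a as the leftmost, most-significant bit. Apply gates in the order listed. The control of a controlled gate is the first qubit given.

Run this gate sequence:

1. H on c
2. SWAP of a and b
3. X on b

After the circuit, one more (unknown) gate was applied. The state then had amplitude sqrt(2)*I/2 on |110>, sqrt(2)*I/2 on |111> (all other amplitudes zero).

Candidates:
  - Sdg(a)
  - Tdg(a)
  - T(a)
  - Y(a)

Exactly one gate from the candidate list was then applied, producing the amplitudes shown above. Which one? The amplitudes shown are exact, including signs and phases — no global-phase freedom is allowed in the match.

The applied gate was Y(a).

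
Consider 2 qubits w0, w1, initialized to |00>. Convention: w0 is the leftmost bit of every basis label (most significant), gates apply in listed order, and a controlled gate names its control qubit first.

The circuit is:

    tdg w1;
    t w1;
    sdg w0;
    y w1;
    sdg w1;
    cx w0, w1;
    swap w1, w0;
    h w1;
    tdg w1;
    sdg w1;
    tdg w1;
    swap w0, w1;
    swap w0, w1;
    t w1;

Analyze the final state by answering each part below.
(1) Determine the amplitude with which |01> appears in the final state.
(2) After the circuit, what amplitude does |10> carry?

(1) |01> carries amplitude 0 in the final state. Key observation: gates 11-14 undo each other exactly, leaving only the rest of the circuit to track.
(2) The final state's coefficient on |10> equals sqrt(2)/2.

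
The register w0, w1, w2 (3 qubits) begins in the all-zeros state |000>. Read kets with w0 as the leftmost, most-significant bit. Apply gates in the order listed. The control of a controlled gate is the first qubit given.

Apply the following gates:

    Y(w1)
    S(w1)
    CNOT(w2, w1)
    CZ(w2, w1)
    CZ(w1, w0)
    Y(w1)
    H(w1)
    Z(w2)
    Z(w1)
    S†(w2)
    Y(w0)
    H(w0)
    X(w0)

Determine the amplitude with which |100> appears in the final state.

The amplitude on |100> is -1/2.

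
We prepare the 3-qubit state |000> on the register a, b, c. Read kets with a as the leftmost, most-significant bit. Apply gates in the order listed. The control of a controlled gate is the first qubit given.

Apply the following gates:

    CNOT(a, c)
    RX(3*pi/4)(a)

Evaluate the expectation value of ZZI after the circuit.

The observable ZZI averages to -sqrt(2)/2.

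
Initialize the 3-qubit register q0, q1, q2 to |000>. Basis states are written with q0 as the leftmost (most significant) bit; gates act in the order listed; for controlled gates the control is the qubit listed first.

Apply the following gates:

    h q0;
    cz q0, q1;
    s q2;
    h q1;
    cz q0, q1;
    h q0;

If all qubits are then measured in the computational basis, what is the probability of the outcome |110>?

The probability of measuring |110> is 1/2.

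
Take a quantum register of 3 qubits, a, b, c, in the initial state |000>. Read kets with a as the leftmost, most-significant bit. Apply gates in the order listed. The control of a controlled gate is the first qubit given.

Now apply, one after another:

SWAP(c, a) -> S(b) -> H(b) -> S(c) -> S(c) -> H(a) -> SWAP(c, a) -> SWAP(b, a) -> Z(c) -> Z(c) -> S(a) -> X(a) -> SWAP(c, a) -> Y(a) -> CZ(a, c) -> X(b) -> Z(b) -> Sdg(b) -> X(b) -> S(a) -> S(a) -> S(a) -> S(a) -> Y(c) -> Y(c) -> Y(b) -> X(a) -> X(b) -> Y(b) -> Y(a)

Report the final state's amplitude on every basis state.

The final amplitudes are 0 on |000>, 0 on |001>, -1/2 on |010>, I/2 on |011>, 0 on |100>, 0 on |101>, -1/2 on |110>, -I/2 on |111>. Key observation: gates 20-23 undo each other exactly, leaving only the rest of the circuit to track.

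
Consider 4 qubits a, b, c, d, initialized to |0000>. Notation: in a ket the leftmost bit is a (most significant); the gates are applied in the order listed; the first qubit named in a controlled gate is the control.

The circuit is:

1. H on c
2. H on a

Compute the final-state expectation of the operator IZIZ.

In the final state, IZIZ has expectation 1.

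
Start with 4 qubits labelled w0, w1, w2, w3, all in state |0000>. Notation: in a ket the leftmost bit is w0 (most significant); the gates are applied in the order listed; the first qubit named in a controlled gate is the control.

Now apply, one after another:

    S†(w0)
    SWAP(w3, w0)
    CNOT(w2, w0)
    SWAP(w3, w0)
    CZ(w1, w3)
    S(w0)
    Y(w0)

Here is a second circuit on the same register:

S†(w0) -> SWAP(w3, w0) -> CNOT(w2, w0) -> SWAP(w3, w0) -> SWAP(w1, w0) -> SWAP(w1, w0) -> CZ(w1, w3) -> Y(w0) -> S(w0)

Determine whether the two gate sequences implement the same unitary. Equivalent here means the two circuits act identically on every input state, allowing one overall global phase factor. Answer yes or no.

No, they are not equivalent — no single phase factor reconciles the two unitaries.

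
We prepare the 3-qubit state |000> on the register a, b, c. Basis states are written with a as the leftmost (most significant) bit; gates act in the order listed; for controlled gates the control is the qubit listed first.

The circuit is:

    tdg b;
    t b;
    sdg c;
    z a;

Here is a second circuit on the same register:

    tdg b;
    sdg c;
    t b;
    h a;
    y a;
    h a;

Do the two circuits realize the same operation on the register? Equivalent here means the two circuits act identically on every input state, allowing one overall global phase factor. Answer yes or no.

No — the two circuits implement different unitaries, even allowing a global phase.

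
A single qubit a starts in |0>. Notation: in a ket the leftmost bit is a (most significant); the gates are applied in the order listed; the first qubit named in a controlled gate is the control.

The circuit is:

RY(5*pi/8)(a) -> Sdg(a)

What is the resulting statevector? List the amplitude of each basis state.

The resulting statevector has amplitude cos(5*pi/16) on |0>, -I*sin(5*pi/16) on |1>.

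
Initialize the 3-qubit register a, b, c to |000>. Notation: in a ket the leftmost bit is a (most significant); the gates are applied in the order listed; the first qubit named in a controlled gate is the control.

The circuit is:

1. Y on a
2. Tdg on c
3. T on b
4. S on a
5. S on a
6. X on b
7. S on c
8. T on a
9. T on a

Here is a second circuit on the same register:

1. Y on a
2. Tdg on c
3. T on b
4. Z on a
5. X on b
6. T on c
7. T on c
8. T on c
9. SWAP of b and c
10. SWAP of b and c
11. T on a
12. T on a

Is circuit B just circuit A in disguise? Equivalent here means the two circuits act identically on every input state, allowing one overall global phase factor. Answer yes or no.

No, they are not equivalent — no single phase factor reconciles the two unitaries.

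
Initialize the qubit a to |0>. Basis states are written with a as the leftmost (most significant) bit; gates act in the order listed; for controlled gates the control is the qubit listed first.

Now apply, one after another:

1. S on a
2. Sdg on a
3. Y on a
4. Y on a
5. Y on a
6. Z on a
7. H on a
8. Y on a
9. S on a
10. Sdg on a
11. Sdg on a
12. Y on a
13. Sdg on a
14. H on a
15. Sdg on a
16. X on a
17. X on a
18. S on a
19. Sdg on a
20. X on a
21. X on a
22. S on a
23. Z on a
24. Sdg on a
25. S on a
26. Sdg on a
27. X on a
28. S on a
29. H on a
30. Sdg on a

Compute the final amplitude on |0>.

The amplitude on |0> is -sqrt(2)*I/2.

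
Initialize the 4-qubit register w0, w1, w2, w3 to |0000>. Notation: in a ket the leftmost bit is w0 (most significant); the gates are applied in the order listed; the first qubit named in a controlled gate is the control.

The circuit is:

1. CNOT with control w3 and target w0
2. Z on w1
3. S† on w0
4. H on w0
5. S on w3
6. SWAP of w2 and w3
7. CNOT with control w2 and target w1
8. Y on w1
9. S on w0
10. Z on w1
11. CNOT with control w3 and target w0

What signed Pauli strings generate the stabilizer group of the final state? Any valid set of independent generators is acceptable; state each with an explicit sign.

The final state is stabilized by the group generated by +YIII, -IZII, +IIZI, +IIIZ; other independent generating sets are equally valid.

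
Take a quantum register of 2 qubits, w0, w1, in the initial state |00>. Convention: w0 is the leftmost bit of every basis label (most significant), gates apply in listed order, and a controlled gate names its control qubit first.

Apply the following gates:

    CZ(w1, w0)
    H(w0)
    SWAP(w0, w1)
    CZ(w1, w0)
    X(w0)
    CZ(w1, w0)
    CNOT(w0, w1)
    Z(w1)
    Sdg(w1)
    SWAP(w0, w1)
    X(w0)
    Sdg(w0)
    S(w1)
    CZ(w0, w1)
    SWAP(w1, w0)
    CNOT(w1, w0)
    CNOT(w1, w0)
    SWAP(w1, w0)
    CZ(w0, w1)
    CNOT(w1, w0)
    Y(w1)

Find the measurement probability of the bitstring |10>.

A full measurement returns |10> with probability 1/2. Key observation: the block from step 14 through step 19 cancels to the identity and can be dropped.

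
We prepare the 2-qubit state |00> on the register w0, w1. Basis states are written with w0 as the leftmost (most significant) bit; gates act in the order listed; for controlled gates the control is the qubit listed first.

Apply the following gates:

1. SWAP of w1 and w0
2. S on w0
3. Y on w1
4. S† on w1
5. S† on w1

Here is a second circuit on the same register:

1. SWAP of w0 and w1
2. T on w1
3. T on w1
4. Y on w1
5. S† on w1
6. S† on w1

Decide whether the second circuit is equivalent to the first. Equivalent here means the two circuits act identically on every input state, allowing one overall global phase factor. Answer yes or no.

No: there is an input state on which the two circuits produce genuinely different outputs (not merely differing by a phase).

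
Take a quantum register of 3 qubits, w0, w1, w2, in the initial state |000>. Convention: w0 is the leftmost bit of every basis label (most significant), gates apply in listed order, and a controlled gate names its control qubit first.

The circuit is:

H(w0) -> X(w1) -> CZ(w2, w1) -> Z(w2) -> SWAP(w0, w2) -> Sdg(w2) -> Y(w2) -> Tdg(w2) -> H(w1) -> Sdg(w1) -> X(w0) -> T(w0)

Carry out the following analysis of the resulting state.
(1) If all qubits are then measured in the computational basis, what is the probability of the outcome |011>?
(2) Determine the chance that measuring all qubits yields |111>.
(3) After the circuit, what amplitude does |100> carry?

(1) The probability of measuring |011> is 0.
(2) The probability of measuring |111> is 1/4.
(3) The final state's coefficient on |100> equals -exp(I*pi/4)/2.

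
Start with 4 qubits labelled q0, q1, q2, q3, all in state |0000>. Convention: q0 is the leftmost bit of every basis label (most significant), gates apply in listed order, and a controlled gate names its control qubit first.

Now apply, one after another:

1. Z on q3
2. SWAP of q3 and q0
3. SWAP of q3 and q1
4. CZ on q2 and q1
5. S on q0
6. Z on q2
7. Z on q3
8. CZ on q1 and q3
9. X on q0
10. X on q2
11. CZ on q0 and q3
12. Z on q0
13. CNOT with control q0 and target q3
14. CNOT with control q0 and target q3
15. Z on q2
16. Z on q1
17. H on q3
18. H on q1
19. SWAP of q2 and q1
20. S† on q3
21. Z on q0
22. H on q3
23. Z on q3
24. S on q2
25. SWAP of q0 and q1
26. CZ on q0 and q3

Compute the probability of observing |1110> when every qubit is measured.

Outcome |1110> occurs with probability 1/4. Key observation: gates 13-14 undo each other exactly, leaving only the rest of the circuit to track.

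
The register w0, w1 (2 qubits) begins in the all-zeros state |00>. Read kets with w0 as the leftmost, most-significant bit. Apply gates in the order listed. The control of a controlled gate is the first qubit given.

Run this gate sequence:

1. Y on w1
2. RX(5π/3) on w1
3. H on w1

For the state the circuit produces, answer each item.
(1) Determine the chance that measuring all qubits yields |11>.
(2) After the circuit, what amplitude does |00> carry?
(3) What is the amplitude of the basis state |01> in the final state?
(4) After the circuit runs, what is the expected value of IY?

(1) The probability of measuring |11> is 0.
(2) The final state's coefficient on |00> equals sqrt(2)/4 - sqrt(6)*I/4.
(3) The final state's coefficient on |01> equals sqrt(2)/4 + sqrt(6)*I/4.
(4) The expectation value of IY is sqrt(3)/2.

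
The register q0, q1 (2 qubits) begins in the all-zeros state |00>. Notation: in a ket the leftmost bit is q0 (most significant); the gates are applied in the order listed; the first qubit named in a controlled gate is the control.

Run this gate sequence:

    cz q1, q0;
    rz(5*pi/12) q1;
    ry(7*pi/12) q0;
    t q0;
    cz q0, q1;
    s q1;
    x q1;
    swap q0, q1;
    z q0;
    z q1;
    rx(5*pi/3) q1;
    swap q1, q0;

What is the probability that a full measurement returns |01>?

Outcome |01> occurs with probability -sqrt(6)/16 + sqrt(2)/16 + sqrt(3)/16 + 11/16.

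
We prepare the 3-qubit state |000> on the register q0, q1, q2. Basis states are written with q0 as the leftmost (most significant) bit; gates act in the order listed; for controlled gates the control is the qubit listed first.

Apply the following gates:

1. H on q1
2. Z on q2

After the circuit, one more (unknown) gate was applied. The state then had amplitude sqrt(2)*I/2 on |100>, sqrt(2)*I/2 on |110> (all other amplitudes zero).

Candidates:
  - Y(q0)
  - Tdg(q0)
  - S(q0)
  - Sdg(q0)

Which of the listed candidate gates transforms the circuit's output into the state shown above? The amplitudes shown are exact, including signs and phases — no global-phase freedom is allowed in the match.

The unique candidate consistent with the amplitudes is Y(q0).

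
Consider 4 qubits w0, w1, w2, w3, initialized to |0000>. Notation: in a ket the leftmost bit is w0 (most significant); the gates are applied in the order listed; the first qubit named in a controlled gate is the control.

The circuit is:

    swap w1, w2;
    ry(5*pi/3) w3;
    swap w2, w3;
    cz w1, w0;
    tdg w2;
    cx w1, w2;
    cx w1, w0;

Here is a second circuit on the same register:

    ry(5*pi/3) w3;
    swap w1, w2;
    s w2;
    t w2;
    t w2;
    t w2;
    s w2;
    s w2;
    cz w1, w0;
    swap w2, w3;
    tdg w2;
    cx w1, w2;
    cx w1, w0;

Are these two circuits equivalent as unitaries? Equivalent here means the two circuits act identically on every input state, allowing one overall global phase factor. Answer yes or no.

No: there is an input state on which the two circuits produce genuinely different outputs (not merely differing by a phase).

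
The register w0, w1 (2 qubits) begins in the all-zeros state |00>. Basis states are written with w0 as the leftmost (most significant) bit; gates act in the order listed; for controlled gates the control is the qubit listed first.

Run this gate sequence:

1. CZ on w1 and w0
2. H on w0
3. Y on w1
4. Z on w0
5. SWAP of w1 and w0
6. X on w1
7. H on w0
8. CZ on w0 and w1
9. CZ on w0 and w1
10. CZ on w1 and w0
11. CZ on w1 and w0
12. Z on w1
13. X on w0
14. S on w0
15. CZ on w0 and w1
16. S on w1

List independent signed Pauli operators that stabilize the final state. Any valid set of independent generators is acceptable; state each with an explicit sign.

The stabilizer group can be generated by -YZ, +ZY, among other valid generating sets.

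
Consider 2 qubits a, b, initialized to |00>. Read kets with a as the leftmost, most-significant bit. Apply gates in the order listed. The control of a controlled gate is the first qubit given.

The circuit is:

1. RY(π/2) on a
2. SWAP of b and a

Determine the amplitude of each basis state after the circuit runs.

The final amplitudes are sqrt(2)/2 on |00>, sqrt(2)/2 on |01>, 0 on |10>, 0 on |11>.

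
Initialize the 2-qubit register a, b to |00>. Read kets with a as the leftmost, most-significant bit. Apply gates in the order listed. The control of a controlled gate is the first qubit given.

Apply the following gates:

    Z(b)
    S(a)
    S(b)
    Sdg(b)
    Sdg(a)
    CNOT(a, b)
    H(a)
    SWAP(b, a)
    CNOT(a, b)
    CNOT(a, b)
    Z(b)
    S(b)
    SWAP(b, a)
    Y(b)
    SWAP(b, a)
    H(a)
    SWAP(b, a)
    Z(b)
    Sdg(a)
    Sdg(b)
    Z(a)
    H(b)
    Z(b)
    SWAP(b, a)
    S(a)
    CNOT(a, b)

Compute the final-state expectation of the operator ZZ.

The expectation value of ZZ is 0.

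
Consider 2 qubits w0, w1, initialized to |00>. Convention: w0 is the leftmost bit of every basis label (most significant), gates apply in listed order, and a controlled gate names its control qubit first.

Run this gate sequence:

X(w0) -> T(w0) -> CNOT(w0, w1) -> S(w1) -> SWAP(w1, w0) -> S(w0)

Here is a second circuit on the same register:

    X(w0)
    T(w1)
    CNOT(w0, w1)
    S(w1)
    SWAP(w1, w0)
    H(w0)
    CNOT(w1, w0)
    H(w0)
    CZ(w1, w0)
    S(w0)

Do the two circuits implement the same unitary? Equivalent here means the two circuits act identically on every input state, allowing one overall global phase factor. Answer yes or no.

No — the two circuits implement different unitaries, even allowing a global phase.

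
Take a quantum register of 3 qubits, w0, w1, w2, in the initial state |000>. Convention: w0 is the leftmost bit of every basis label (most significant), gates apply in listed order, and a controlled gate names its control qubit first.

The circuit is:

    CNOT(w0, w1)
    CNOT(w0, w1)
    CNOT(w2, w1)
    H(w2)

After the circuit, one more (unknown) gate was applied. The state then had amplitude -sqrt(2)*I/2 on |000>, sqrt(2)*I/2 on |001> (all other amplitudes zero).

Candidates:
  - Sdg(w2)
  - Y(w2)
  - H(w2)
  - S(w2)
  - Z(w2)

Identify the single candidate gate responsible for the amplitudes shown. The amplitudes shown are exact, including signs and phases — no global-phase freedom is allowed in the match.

The applied gate was Y(w2). Key observation: the block from step 1 through step 2 cancels to the identity and can be dropped.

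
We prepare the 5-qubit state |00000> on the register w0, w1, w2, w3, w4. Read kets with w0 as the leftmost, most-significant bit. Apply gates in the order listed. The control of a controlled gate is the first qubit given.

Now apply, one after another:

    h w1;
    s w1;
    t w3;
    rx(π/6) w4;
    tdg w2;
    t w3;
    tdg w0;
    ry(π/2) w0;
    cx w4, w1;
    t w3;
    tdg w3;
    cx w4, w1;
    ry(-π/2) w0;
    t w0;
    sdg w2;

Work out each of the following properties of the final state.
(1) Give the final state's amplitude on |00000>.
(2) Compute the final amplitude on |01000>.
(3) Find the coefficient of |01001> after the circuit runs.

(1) The final state's coefficient on |00000> equals 1/4 + sqrt(3)/4. Key observation: the block from step 7 through step 14 cancels to the identity and can be dropped.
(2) The amplitude on |01000> is I*(1 + sqrt(3))/4.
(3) |01001> carries amplitude -1/4 + sqrt(3)/4 in the final state.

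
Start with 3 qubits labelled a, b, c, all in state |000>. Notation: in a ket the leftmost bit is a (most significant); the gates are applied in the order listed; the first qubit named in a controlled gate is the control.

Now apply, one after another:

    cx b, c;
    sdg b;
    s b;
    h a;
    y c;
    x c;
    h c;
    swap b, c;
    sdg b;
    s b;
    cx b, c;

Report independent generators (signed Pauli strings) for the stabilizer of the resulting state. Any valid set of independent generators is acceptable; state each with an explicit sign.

The stabilizer group can be generated by +XII, +IXX, +IZZ, among other valid generating sets.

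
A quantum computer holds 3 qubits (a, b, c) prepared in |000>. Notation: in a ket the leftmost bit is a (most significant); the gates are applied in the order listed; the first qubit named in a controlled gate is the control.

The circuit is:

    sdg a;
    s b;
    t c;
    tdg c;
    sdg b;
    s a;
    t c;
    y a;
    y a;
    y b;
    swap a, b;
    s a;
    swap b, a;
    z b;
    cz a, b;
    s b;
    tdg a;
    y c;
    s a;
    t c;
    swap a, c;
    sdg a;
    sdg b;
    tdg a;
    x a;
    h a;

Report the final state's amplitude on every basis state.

After the circuit, the state carries amplitude sqrt(2)/2 on |010>, sqrt(2)/2 on |110>, and 0 on every other basis state. Key observation: the block from step 1 through step 6 cancels to the identity and can be dropped.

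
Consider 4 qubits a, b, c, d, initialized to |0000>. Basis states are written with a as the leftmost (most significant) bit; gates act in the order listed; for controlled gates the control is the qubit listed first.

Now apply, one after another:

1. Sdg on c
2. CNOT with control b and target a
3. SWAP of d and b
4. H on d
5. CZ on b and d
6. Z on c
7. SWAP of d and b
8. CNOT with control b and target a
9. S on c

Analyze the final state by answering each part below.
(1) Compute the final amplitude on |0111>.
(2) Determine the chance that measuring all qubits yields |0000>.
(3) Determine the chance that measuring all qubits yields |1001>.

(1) The amplitude on |0111> is 0.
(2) Outcome |0000> occurs with probability 1/2.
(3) The probability of measuring |1001> is 0.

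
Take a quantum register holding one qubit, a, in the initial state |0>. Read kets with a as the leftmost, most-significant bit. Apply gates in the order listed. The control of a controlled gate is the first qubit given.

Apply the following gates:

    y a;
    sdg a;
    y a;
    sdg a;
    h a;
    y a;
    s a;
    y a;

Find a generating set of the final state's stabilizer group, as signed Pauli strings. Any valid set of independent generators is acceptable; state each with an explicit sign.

One valid set of independent stabilizer generators is -Y (any independent generating set of the same group is equally correct).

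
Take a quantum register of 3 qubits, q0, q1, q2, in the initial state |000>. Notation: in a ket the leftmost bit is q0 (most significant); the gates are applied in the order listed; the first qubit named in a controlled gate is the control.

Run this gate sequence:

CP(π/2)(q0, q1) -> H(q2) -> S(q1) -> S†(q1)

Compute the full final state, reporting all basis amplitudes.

The final amplitudes are sqrt(2)/2 on |000>, sqrt(2)/2 on |001>, and 0 on every other basis state. Key observation: gates 3-4 undo each other exactly, leaving only the rest of the circuit to track.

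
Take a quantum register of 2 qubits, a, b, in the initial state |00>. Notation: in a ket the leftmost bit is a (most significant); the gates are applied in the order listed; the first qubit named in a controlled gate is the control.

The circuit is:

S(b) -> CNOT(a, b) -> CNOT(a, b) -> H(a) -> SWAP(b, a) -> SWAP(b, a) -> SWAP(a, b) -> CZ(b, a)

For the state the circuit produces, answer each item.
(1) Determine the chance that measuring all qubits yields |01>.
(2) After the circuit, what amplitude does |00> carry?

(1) Outcome |01> occurs with probability 1/2.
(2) |00> carries amplitude sqrt(2)/2 in the final state.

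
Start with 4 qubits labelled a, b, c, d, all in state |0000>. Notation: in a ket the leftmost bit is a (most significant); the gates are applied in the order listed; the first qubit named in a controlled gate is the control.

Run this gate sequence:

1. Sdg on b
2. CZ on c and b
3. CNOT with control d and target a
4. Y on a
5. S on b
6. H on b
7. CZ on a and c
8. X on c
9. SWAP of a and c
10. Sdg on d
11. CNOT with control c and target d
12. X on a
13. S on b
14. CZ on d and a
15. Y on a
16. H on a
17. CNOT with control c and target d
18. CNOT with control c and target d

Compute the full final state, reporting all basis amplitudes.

The resulting statevector has amplitude -1/2 on |0011>, -I/2 on |0111>, 1/2 on |1011>, I/2 on |1111>, and 0 on every other basis state.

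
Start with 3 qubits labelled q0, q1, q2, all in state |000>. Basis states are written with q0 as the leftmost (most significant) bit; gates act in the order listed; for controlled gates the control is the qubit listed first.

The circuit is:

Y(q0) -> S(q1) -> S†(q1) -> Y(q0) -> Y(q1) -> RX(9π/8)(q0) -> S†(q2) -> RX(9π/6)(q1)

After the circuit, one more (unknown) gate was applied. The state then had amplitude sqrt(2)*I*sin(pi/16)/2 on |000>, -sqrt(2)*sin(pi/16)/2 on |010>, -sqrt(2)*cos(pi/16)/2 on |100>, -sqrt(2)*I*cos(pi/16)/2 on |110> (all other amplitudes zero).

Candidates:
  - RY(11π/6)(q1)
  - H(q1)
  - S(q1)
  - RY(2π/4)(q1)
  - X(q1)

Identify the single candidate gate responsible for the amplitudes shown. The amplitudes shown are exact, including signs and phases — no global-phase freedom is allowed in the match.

The applied gate was X(q1). Key observation: gates 1-4 undo each other exactly, leaving only the rest of the circuit to track.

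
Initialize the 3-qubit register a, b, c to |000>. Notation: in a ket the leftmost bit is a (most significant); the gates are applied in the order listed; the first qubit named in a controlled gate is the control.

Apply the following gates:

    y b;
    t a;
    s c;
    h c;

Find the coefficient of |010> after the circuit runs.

The final state's coefficient on |010> equals sqrt(2)*I/2.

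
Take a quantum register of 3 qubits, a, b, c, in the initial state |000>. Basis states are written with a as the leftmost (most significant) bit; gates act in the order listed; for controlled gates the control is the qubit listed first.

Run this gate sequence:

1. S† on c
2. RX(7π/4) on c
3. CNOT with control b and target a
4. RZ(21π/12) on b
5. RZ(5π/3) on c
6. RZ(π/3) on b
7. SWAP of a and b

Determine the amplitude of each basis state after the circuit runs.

After the circuit, the state carries amplitude -sqrt(sqrt(2) + 2)*exp(I*pi/8)/2 on |000>, -sqrt(2 - sqrt(2))*exp(7*I*pi/24)/2 on |001>, and 0 on every other basis state.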